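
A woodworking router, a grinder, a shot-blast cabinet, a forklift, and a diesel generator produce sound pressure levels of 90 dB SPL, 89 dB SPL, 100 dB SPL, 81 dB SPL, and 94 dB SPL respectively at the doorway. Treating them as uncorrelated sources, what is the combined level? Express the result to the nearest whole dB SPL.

102 dB SPL

For uncorrelated sources the intensities add, so convert each level to linear form, sum, and take 10·log₁₀ of the total.
Σ 10^(L/10) = 10^(90/10) + 10^(89/10) + 10^(100/10) + 10^(81/10) + 10^(94/10) = 1.443e+10.
L_total = 10·log₁₀(1.443e+10) = 101.59 dB SPL.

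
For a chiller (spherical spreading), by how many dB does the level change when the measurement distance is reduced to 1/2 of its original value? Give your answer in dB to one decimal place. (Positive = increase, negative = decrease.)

+6.0 dB

With spherical spreading the level changes by −20·log₁₀(r₂/r₁).
ΔL = −20·log₁₀(0.5) = +6.02 dB.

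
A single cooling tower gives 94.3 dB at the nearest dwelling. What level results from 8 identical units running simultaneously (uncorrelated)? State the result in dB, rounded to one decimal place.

103.3 dB

N identical incoherent sources raise the level by 10·log₁₀ N.
L_total = 94.3 + 10·log₁₀(8) = 94.3 + 9.031 = 103.33 dB.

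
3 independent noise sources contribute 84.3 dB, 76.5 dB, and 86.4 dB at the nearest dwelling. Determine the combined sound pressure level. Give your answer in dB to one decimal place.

For uncorrelated sources the intensities add, so convert each level to linear form, sum, and take 10·log₁₀ of the total.
Σ 10^(L/10) = 10^(84.3/10) + 10^(76.5/10) + 10^(86.4/10) = 7.503e+08.
L_total = 10·log₁₀(7.503e+08) = 88.75 dB.

88.8 dB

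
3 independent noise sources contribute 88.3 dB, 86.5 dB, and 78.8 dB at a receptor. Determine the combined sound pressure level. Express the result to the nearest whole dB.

For uncorrelated sources the intensities add, so convert each level to linear form, sum, and take 10·log₁₀ of the total.
Σ 10^(L/10) = 10^(88.3/10) + 10^(86.5/10) + 10^(78.8/10) = 1.199e+09.
L_total = 10·log₁₀(1.199e+09) = 90.79 dB.

91 dB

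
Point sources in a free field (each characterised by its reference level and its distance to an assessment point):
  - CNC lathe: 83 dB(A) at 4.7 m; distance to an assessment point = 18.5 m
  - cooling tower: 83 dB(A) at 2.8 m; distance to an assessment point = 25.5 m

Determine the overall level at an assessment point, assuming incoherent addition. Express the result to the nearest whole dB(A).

72 dB(A)

Propagate each source to the receiver with L = L_ref − 20·log₁₀(r/r_ref), then add intensities.
CNC lathe: 83 − 20·log₁₀(18.5/4.7) = 83 − 11.90 = 71.10 dB(A).
cooling tower: 83 − 20·log₁₀(25.5/2.8) = 83 − 19.19 = 63.81 dB(A).
Σ 10^(L/10) = 1.528e+07 → L_total = 10·log₁₀(1.528e+07) = 71.84 dB(A).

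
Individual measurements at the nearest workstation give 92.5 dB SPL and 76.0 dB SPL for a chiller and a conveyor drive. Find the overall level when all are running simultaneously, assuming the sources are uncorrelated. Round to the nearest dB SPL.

Incoherent sources combine by intensity addition: L_total = 10·log₁₀(Σ 10^(L_i/10)).
Σ 10^(L/10) = 10^(92.5/10) + 10^(76.0/10) = 1.818e+09.
L_total = 10·log₁₀(1.818e+09) = 92.60 dB SPL.

93 dB SPL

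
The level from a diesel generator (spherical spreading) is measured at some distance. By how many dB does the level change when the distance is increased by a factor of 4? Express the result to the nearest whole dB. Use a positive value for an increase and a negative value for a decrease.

A point source loses 6 dB per doubling of distance; generally ΔL = −20·log₁₀(r₂/r₁).
ΔL = −20·log₁₀(4) = -12.04 dB.

-12 dB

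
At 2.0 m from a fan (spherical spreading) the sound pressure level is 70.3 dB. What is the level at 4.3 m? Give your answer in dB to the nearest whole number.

For a point source, L₂ = L₁ − 20·log₁₀(r₂/r₁).
L₂ = 70.3 − 20·log₁₀(4.3/2.0) = 70.3 − 6.649 = 63.65 dB.

64 dB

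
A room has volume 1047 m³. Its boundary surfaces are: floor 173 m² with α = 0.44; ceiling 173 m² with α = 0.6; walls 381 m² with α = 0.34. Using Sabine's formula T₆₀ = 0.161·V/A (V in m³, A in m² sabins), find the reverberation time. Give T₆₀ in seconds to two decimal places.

Summing Sᵢαᵢ: 173·0.44 + 173·0.6 + 381·0.34 = 309.46 m².
T₆₀ = 0.161·V/A = 0.161·1047/309.46 = 0.545 s.

0.54 s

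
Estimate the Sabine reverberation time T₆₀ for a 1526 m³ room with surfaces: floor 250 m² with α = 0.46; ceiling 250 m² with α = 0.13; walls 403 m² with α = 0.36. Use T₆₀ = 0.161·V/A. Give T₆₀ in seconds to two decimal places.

Total absorption A = 250·0.46 + 250·0.13 + 403·0.36 = 292.58 m² sabins.
T₆₀ = 0.161·V/A = 0.161·1526/292.58 = 0.840 s.

0.84 s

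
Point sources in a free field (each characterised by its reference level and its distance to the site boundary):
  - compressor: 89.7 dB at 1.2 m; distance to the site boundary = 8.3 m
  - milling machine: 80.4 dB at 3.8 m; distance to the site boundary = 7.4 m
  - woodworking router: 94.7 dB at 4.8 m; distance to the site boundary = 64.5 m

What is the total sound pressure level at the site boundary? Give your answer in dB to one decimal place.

78.1 dB

Apply inverse-square spreading to bring every level to the receiver, then sum 10^(L/10).
compressor: 89.7 − 20·log₁₀(8.3/1.2) = 89.7 − 16.80 = 72.90 dB.
milling machine: 80.4 − 20·log₁₀(7.4/3.8) = 80.4 − 5.79 = 74.61 dB.
woodworking router: 94.7 − 20·log₁₀(64.5/4.8) = 94.7 − 22.57 = 72.13 dB.
Σ 10^(L/10) = 6.477e+07 → L_total = 10·log₁₀(6.477e+07) = 78.11 dB.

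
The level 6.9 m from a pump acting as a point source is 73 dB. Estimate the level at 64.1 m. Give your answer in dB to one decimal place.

For a point source, L₂ = L₁ − 20·log₁₀(r₂/r₁).
L₂ = 73 − 20·log₁₀(64.1/6.9) = 73 − 19.360 = 53.64 dB.

53.6 dB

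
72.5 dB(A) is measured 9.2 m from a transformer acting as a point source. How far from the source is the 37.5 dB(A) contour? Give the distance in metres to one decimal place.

517.4 m

For a point source L₁ − L₂ = 20·log₁₀(r₂/r₁), so r₂ = r₁·10^((L₁−L₂)/20).
r₂ = 9.2·10^((72.5−37.5)/20) = 9.2·10^(35.0/20) = 517.35 m.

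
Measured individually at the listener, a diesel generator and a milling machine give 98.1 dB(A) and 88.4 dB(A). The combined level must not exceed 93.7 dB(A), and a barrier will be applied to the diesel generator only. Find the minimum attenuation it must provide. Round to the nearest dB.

6 dB

The untreated sources together contribute 10^(88.4/10) = 6.918e+08, i.e. 88.40 dB(A).
To meet 93.7 dB(A) overall, the treated diesel generator may contribute at most 10^(93.7/10) − 6.918e+08 = 1.652e+09, i.e. 92.18 dB(A).
Required insertion loss = 98.1 − 92.18 = 5.92 dB.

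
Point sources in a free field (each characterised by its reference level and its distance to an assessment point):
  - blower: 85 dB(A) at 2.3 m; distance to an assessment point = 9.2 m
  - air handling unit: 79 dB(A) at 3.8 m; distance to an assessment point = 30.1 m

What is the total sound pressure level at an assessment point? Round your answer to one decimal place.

73.2 dB(A)

First find each source's level at the receiver (point-source: −20·log₁₀(r/r_ref)), then combine on an intensity basis.
blower: 85 − 20·log₁₀(9.2/2.3) = 85 − 12.04 = 72.96 dB(A).
air handling unit: 79 − 20·log₁₀(30.1/3.8) = 79 − 17.98 = 61.02 dB(A).
Σ 10^(L/10) = 2.103e+07 → L_total = 10·log₁₀(2.103e+07) = 73.23 dB(A).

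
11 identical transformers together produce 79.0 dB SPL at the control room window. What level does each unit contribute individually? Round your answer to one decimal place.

68.6 dB SPL

For N identical incoherent sources L_total = L₁ + 10·log₁₀ N, so L₁ = 79.0 − 10·log₁₀(11) = 79.0 − 10.414.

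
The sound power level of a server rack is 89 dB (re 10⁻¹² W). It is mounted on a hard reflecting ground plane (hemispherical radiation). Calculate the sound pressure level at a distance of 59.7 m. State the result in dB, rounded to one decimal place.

45.5 dB

L_p = L_w − 10·log₁₀(2π·r²) with r = 59.7 m.
2π·r² = 2.239e+04 m², 10·log₁₀ of that is 43.501 dB.
L_p = 89 − 43.501 = 45.50 dB.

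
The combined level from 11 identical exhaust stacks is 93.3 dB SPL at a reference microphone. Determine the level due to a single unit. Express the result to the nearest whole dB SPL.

83 dB SPL

Dividing the total intensity by 11 lowers the level by 10·log₁₀ 11 = 10.414 dB: L₁ = 93.3 − 10.414.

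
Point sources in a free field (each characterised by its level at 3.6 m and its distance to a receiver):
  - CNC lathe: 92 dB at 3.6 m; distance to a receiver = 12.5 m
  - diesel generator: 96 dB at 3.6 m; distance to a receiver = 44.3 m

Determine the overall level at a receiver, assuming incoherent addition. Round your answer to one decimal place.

First find each source's level at the receiver (point-source: −20·log₁₀(r/r_ref)), then combine on an intensity basis.
CNC lathe: 92 − 20·log₁₀(12.5/3.6) = 92 − 10.81 = 81.19 dB.
diesel generator: 96 − 20·log₁₀(44.3/3.6) = 96 − 21.80 = 74.20 dB.
Σ 10^(L/10) = 1.577e+08 → L_total = 10·log₁₀(1.577e+08) = 81.98 dB.

82.0 dB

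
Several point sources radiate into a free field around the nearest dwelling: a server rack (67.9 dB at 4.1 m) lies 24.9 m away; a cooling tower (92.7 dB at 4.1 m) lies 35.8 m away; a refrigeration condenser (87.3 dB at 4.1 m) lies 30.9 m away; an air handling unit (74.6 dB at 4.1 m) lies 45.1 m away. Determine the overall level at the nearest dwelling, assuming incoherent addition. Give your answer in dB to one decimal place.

75.4 dB

Apply inverse-square spreading to bring every level to the receiver, then sum 10^(L/10).
server rack: 67.9 − 20·log₁₀(24.9/4.1) = 67.9 − 15.67 = 52.23 dB.
cooling tower: 92.7 − 20·log₁₀(35.8/4.1) = 92.7 − 18.82 = 73.88 dB.
refrigeration condenser: 87.3 − 20·log₁₀(30.9/4.1) = 87.3 − 17.54 = 69.76 dB.
air handling unit: 74.6 − 20·log₁₀(45.1/4.1) = 74.6 − 20.83 = 53.77 dB.
Σ 10^(L/10) = 3.428e+07 → L_total = 10·log₁₀(3.428e+07) = 75.35 dB.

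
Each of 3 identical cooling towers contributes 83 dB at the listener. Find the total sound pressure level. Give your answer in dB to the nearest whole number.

N identical incoherent sources raise the level by 10·log₁₀ N.
L_total = 83 + 10·log₁₀(3) = 83 + 4.771 = 87.77 dB.

88 dB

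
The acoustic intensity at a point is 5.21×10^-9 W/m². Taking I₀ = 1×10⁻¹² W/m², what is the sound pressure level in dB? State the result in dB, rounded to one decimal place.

37.2 dB

I/I₀ = 5.21×10^-9/10⁻¹² = 5.21×10^3, and L = 10·log₁₀(I/I₀).
L = 10·(0.7168 + 3) = 37.17 dB.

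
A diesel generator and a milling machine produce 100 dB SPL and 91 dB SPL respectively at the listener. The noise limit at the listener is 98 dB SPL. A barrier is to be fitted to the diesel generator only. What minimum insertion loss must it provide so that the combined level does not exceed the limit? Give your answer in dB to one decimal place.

Fixed contribution from the other source: Σ 10^(L/10) = 10^(91/10) = 1.259e+09 (91.00 dB SPL).
The limit corresponds to 10^(98/10) = 6.310e+09; subtracting the fixed part leaves 5.051e+09 for the diesel generator, i.e. 97.03 dB SPL.
Required insertion loss = 100 − 97.03 = 2.97 dB.

3.0 dB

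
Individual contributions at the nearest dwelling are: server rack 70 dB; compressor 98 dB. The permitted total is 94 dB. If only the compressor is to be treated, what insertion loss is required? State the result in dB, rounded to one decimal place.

4.0 dB

Everything except the compressor sums to 10^(70/10) = 1.000e+07 in linear terms, 70.00 dB.
The limit corresponds to 10^(94/10) = 2.512e+09; subtracting the fixed part leaves 2.502e+09 for the compressor, i.e. 93.98 dB.
So the compressor must be reduced from 98 to 93.98 dB: IL = 4.02 dB.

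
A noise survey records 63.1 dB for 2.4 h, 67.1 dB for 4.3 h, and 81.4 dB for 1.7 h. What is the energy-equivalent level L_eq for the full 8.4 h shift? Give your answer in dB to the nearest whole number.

The energy average is taken in the linear domain: L_eq = 10·log₁₀[(Σ tᵢ·10^(Lᵢ/10))/T], T = 8.4 h.
Σ tᵢ·10^(Lᵢ/10) = 2.4·10^(63.1/10) + 4.3·10^(67.1/10) + 1.7·10^(81.4/10) = 2.616e+08.
L_eq = 10·log₁₀(2.616e+08/8.4) = 74.93 dB.

75 dB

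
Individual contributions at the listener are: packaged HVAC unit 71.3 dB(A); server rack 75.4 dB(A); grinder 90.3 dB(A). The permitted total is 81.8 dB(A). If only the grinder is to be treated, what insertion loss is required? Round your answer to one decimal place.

10.2 dB

Fixed contribution from the other sources: Σ 10^(L/10) = 10^(71.3/10) + 10^(75.4/10) = 4.816e+07 (76.83 dB(A)).
The limit corresponds to 10^(81.8/10) = 1.514e+08; subtracting the fixed part leaves 1.032e+08 for the grinder, i.e. 80.14 dB(A).
Required insertion loss = 90.3 − 80.14 = 10.16 dB.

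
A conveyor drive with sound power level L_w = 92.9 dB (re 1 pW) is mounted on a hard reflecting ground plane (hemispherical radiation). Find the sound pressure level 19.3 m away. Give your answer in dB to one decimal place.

59.2 dB

L_p = L_w − 10·log₁₀(2π·r²) with r = 19.3 m.
2π·r² = 2340 m², 10·log₁₀ of that is 33.693 dB.
L_p = 92.9 − 33.693 = 59.21 dB.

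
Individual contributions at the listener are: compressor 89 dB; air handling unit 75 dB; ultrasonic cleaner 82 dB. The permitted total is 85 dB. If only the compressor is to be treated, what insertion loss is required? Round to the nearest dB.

Fixed contribution from the other sources: Σ 10^(L/10) = 10^(75/10) + 10^(82/10) = 1.901e+08 (82.79 dB).
The limit corresponds to 10^(85/10) = 3.162e+08; subtracting the fixed part leaves 1.261e+08 for the compressor, i.e. 81.01 dB.
So the compressor must be reduced from 89 to 81.01 dB: IL = 7.99 dB.

8 dB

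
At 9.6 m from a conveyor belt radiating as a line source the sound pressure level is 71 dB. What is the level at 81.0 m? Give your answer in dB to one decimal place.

For a line source, L₂ = L₁ − 10·log₁₀(r₂/r₁).
L₂ = 71 − 10·log₁₀(81.0/9.6) = 71 − 9.262 = 61.74 dB.

61.7 dB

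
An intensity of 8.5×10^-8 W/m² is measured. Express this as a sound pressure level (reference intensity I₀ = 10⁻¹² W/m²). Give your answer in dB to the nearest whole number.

I/I₀ = 8.5×10^-8/10⁻¹² = 8.5×10^4, and L = 10·log₁₀(I/I₀).
L = 10·(0.9294 + 4) = 49.29 dB.

49 dB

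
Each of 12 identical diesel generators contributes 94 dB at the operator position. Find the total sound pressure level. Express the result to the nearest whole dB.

105 dB

L_total = L₁ + 10·log₁₀ N for N identical incoherent sources.
L_total = 94 + 10·log₁₀(12) = 94 + 10.792 = 104.79 dB.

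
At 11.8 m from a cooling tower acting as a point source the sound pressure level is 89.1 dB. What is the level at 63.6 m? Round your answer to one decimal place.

For a point source, L₂ = L₁ − 20·log₁₀(r₂/r₁).
L₂ = 89.1 − 20·log₁₀(63.6/11.8) = 89.1 − 14.632 = 74.47 dB.

74.5 dB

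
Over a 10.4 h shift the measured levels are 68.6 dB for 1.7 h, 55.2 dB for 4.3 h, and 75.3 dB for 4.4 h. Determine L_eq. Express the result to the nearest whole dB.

L_eq = 10·log₁₀[(1/T)·Σ tᵢ·10^(Lᵢ/10)] with T = 10.4 h.
Σ tᵢ·10^(Lᵢ/10) = 1.7·10^(68.6/10) + 4.3·10^(55.2/10) + 4.4·10^(75.3/10) = 1.628e+08.
L_eq = 10·log₁₀(1.628e+08/10.4) = 71.95 dB.

72 dB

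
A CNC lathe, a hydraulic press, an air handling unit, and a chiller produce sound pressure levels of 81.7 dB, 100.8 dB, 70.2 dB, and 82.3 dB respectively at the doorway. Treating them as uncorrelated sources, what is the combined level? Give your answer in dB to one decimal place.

100.9 dB

For uncorrelated sources the intensities add, so convert each level to linear form, sum, and take 10·log₁₀ of the total.
Σ 10^(L/10) = 10^(81.7/10) + 10^(100.8/10) + 10^(70.2/10) + 10^(82.3/10) = 1.235e+10.
L_total = 10·log₁₀(1.235e+10) = 100.92 dB.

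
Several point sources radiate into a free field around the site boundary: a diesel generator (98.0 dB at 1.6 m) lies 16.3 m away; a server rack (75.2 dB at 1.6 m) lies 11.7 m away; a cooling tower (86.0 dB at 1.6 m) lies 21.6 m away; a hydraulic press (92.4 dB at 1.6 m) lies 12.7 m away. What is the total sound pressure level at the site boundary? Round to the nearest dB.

Apply inverse-square spreading to bring every level to the receiver, then sum 10^(L/10).
diesel generator: 98.0 − 20·log₁₀(16.3/1.6) = 98.0 − 20.16 = 77.84 dB.
server rack: 75.2 − 20·log₁₀(11.7/1.6) = 75.2 − 17.28 = 57.92 dB.
cooling tower: 86.0 − 20·log₁₀(21.6/1.6) = 86.0 − 22.61 = 63.39 dB.
hydraulic press: 92.4 − 20·log₁₀(12.7/1.6) = 92.4 − 17.99 = 74.41 dB.
Σ 10^(L/10) = 9.118e+07 → L_total = 10·log₁₀(9.118e+07) = 79.60 dB.

80 dB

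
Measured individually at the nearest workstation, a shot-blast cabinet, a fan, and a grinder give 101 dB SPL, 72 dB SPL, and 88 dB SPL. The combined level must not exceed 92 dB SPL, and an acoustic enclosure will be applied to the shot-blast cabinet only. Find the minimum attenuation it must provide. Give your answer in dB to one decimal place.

Everything except the shot-blast cabinet sums to 10^(72/10) + 10^(88/10) = 6.468e+08 in linear terms, 88.11 dB SPL.
To meet 92 dB SPL overall, the treated shot-blast cabinet may contribute at most 10^(92/10) − 6.468e+08 = 9.381e+08, i.e. 89.72 dB SPL.
Required insertion loss = 101 − 89.72 = 11.28 dB.

11.3 dB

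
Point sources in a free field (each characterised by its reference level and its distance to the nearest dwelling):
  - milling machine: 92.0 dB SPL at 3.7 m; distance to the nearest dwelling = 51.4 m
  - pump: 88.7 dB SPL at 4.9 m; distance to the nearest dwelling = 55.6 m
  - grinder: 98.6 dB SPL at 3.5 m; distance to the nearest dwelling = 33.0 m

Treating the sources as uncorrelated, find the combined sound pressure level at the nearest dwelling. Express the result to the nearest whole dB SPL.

80 dB SPL

Apply inverse-square spreading to bring every level to the receiver, then sum 10^(L/10).
milling machine: 92.0 − 20·log₁₀(51.4/3.7) = 92.0 − 22.86 = 69.14 dB SPL.
pump: 88.7 − 20·log₁₀(55.6/4.9) = 88.7 − 21.10 = 67.60 dB SPL.
grinder: 98.6 − 20·log₁₀(33.0/3.5) = 98.6 − 19.49 = 79.11 dB SPL.
Σ 10^(L/10) = 9.546e+07 → L_total = 10·log₁₀(9.546e+07) = 79.80 dB SPL.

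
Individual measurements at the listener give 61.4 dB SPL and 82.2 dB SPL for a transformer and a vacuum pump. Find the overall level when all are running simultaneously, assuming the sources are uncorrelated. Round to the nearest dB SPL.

Incoherent sources combine by intensity addition: L_total = 10·log₁₀(Σ 10^(L_i/10)).
Σ 10^(L/10) = 10^(61.4/10) + 10^(82.2/10) = 1.673e+08.
L_total = 10·log₁₀(1.673e+08) = 82.24 dB SPL.

82 dB SPL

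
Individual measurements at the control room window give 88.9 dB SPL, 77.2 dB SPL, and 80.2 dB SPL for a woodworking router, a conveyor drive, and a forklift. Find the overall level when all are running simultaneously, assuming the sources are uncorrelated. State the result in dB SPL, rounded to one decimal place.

For uncorrelated sources the intensities add, so convert each level to linear form, sum, and take 10·log₁₀ of the total.
Σ 10^(L/10) = 10^(88.9/10) + 10^(77.2/10) + 10^(80.2/10) = 9.334e+08.
L_total = 10·log₁₀(9.334e+08) = 89.70 dB SPL.

89.7 dB SPL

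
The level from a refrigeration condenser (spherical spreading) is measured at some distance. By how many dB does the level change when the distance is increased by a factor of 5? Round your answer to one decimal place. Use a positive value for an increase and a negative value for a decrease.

-14.0 dB

With spherical spreading the level changes by −20·log₁₀(r₂/r₁).
ΔL = −20·log₁₀(5) = -13.98 dB.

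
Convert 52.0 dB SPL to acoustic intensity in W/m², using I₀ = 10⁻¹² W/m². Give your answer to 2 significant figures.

1.6e-07 W/m²

I/I₀ = 10^(52.0/10) = 1.585e+05, so I = 1.585e+05 × 10⁻¹² W/m².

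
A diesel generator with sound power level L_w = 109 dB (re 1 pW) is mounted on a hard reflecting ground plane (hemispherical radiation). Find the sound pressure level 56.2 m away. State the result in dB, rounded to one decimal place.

66.0 dB

Free-field hemispherical radiation: L_p = L_w − 10·log₁₀(2π·r²), r = 56.2 m.
2π·r² = 1.985e+04 m², 10·log₁₀ of that is 42.977 dB.
L_p = 109 − 42.977 = 66.02 dB.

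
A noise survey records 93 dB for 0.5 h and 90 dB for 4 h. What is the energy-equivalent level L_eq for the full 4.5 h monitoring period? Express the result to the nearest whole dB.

90 dB

L_eq = 10·log₁₀[(1/T)·Σ tᵢ·10^(Lᵢ/10)] with T = 4.5 h.
Σ tᵢ·10^(Lᵢ/10) = 0.5·10^(93/10) + 4·10^(90/10) = 4.998e+09.
L_eq = 10·log₁₀(4.998e+09/4.5) = 90.46 dB.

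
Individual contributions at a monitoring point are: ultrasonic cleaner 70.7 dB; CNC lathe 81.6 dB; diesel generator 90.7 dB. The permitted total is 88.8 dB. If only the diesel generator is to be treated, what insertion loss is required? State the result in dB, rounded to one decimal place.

Everything except the diesel generator sums to 10^(70.7/10) + 10^(81.6/10) = 1.563e+08 in linear terms, 81.94 dB.
The limit corresponds to 10^(88.8/10) = 7.586e+08; subtracting the fixed part leaves 6.023e+08 for the diesel generator, i.e. 87.80 dB.
So the diesel generator must be reduced from 90.7 to 87.80 dB: IL = 2.90 dB.

2.9 dB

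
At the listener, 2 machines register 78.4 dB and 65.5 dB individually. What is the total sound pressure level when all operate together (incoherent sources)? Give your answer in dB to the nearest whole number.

For uncorrelated sources the intensities add, so convert each level to linear form, sum, and take 10·log₁₀ of the total.
Σ 10^(L/10) = 10^(78.4/10) + 10^(65.5/10) = 7.273e+07.
L_total = 10·log₁₀(7.273e+07) = 78.62 dB.

79 dB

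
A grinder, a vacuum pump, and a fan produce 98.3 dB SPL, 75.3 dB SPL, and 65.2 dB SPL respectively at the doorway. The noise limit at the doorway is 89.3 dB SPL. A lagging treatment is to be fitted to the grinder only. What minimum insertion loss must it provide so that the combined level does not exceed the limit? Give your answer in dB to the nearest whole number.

9 dB

Fixed contribution from the other sources: Σ 10^(L/10) = 10^(75.3/10) + 10^(65.2/10) = 3.720e+07 (75.70 dB SPL).
To meet 89.3 dB SPL overall, the treated grinder may contribute at most 10^(89.3/10) − 3.720e+07 = 8.139e+08, i.e. 89.11 dB SPL.
Required insertion loss = 98.3 − 89.11 = 9.19 dB.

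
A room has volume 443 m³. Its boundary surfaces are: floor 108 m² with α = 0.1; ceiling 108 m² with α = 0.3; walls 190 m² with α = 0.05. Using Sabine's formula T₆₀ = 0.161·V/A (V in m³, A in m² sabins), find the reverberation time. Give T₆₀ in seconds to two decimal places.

1.35 s

A = Σ Sᵢαᵢ = 108·0.1 + 108·0.3 + 190·0.05 = 52.70 m².
T₆₀ = 0.161·V/A = 0.161·443/52.70 = 1.353 s.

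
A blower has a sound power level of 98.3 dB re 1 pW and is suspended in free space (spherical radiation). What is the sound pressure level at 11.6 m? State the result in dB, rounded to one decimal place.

66.0 dB

L_p = L_w − 10·log₁₀(4π·r²) with r = 11.6 m.
4π·r² = 1691 m², 10·log₁₀ of that is 32.281 dB.
L_p = 98.3 − 32.281 = 66.02 dB.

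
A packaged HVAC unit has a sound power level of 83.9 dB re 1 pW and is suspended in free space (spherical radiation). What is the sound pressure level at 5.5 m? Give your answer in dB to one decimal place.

L_p = L_w − 10·log₁₀(4π·r²) with r = 5.5 m.
4π·r² = 380.1 m², 10·log₁₀ of that is 25.799 dB.
L_p = 83.9 − 25.799 = 58.10 dB.

58.1 dB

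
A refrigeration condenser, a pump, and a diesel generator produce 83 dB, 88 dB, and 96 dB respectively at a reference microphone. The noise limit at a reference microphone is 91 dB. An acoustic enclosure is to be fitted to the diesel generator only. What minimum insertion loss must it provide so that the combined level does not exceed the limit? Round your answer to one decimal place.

The untreated sources together contribute 10^(83/10) + 10^(88/10) = 8.305e+08, i.e. 89.19 dB.
The limit corresponds to 10^(91/10) = 1.259e+09; subtracting the fixed part leaves 4.284e+08 for the diesel generator, i.e. 86.32 dB.
Required insertion loss = 96 − 86.32 = 9.68 dB.

9.7 dB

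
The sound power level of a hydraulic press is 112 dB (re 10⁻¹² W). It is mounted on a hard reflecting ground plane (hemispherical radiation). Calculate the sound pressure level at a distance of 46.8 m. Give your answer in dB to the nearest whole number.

Free-field hemispherical radiation: L_p = L_w − 10·log₁₀(2π·r²), r = 46.8 m.
2π·r² = 1.376e+04 m², 10·log₁₀ of that is 41.387 dB.
L_p = 112 − 41.387 = 70.61 dB.

71 dB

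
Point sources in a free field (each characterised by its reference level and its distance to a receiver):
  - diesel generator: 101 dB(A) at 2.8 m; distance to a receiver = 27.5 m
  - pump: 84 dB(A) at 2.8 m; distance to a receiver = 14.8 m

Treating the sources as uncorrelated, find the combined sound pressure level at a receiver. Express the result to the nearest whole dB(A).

81 dB(A)

First find each source's level at the receiver (point-source: −20·log₁₀(r/r_ref)), then combine on an intensity basis.
diesel generator: 101 − 20·log₁₀(27.5/2.8) = 101 − 19.84 = 81.16 dB(A).
pump: 84 − 20·log₁₀(14.8/2.8) = 84 − 14.46 = 69.54 dB(A).
Σ 10^(L/10) = 1.395e+08 → L_total = 10·log₁₀(1.395e+08) = 81.45 dB(A).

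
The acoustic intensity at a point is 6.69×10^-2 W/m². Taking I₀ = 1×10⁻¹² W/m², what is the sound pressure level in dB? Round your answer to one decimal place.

L = 10·log₁₀(I/I₀) = 10·log₁₀(6.69×10^-2/10⁻¹²) = 10·log₁₀(6.69×10^10).
L = 10·(0.8254 + 10) = 108.25 dB.

108.3 dB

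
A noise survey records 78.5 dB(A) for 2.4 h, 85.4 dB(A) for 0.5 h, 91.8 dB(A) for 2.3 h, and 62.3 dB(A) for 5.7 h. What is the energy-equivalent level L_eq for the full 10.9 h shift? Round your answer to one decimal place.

Weight each interval's intensity by its duration and average over T = 10.9 h:
Σ tᵢ·10^(Lᵢ/10) = 2.4·10^(78.5/10) + 0.5·10^(85.4/10) + 2.3·10^(91.8/10) + 5.7·10^(62.3/10) = 3.834e+09.
L_eq = 10·log₁₀(3.834e+09/10.9) = 85.46 dB(A).

85.5 dB(A)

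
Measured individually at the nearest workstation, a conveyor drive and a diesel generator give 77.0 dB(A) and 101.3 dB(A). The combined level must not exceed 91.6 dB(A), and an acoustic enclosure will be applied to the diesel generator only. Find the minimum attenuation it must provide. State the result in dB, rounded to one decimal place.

Everything except the diesel generator sums to 10^(77.0/10) = 5.012e+07 in linear terms, 77.00 dB(A).
To meet 91.6 dB(A) overall, the treated diesel generator may contribute at most 10^(91.6/10) − 5.012e+07 = 1.395e+09, i.e. 91.45 dB(A).
So the diesel generator must be reduced from 101.3 to 91.45 dB(A): IL = 9.85 dB.

9.9 dB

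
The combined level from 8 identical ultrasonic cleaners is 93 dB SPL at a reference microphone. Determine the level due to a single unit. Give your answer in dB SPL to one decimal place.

For N identical incoherent sources L_total = L₁ + 10·log₁₀ N, so L₁ = 93 − 10·log₁₀(8) = 93 − 9.031.

84.0 dB SPL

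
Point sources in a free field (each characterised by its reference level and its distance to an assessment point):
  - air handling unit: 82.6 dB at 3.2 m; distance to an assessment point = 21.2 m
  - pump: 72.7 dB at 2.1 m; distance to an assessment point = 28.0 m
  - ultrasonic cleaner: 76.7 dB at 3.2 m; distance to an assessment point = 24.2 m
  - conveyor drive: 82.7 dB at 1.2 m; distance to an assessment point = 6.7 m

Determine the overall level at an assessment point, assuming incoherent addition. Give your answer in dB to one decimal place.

Apply inverse-square spreading to bring every level to the receiver, then sum 10^(L/10).
air handling unit: 82.6 − 20·log₁₀(21.2/3.2) = 82.6 − 16.42 = 66.18 dB.
pump: 72.7 − 20·log₁₀(28.0/2.1) = 72.7 − 22.50 = 50.20 dB.
ultrasonic cleaner: 76.7 − 20·log₁₀(24.2/3.2) = 76.7 − 17.57 = 59.13 dB.
conveyor drive: 82.7 − 20·log₁₀(6.7/1.2) = 82.7 − 14.94 = 67.76 dB.
Σ 10^(L/10) = 1.104e+07 → L_total = 10·log₁₀(1.104e+07) = 70.43 dB.

70.4 dB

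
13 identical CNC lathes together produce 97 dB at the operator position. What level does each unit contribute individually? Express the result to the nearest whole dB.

86 dB

13 equal contributions raise the level by 10·log₁₀ 13 = 11.139 dB, so each unit alone gives 97 − 11.139.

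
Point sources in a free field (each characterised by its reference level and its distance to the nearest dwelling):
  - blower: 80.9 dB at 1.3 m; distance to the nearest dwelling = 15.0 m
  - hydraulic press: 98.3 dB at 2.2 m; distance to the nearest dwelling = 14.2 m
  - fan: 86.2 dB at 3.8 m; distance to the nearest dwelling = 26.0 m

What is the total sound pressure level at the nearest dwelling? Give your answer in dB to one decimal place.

First find each source's level at the receiver (point-source: −20·log₁₀(r/r_ref)), then combine on an intensity basis.
blower: 80.9 − 20·log₁₀(15.0/1.3) = 80.9 − 21.24 = 59.66 dB.
hydraulic press: 98.3 − 20·log₁₀(14.2/2.2) = 98.3 − 16.20 = 82.10 dB.
fan: 86.2 − 20·log₁₀(26.0/3.8) = 86.2 − 16.70 = 69.50 dB.
Σ 10^(L/10) = 1.721e+08 → L_total = 10·log₁₀(1.721e+08) = 82.36 dB.

82.4 dB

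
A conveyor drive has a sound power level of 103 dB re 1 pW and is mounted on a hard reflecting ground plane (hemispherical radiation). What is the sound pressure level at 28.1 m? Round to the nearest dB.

66 dB

The power spreads over a hemisphere of area 2π·r², so L_p = L_w − 10·log₁₀(2π·r²).
2π·r² = 4961 m², 10·log₁₀ of that is 36.956 dB.
L_p = 103 − 36.956 = 66.04 dB.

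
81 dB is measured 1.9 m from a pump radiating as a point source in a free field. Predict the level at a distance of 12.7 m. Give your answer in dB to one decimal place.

For a point source, L₂ = L₁ − 20·log₁₀(r₂/r₁).
L₂ = 81 − 20·log₁₀(12.7/1.9) = 81 − 16.501 = 64.50 dB.

64.5 dB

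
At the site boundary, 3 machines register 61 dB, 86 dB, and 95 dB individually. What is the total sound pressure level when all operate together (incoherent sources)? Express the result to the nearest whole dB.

96 dB

For uncorrelated sources the intensities add, so convert each level to linear form, sum, and take 10·log₁₀ of the total.
Σ 10^(L/10) = 10^(61/10) + 10^(86/10) + 10^(95/10) = 3.562e+09.
L_total = 10·log₁₀(3.562e+09) = 95.52 dB.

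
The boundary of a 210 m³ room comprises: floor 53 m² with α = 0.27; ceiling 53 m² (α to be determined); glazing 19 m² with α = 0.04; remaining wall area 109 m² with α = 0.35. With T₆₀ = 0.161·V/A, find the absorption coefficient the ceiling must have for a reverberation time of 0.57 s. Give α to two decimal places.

A = 0.161·V/T₆₀ = 0.161·210/0.57 = 59.32 m² sabins.
Absorption from the other surfaces = 53·0.27 + 19·0.04 + 109·0.35 = 53.22 m², so the ceiling must supply 6.10 m² over 53 m².
α = 6.10/53 = 0.115.

0.12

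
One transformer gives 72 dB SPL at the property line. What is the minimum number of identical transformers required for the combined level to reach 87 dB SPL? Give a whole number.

N identical sources give L₁ + 10·log₁₀ N, so require 10·log₁₀ N ≥ 87 − 72 = 15.0 dB.
N ≥ 10^(15.0/10) = 31.623, so N = 32.

32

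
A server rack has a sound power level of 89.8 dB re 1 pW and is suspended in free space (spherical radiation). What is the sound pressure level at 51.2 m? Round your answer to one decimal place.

44.6 dB

L_p = L_w − 10·log₁₀(4π·r²) with r = 51.2 m.
4π·r² = 3.294e+04 m², 10·log₁₀ of that is 45.177 dB.
L_p = 89.8 − 45.177 = 44.62 dB.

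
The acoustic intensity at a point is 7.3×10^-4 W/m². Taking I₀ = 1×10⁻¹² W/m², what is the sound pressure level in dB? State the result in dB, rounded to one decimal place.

88.6 dB

Dividing by I₀ shifts the exponent by 12: I/I₀ = 7.3×10^8.
L = 10·(0.8633 + 8) = 88.63 dB.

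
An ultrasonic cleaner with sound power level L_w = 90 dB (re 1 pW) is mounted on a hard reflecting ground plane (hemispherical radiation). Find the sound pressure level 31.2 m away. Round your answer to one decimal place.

52.1 dB

L_p = L_w − 10·log₁₀(2π·r²) with r = 31.2 m.
2π·r² = 6116 m², 10·log₁₀ of that is 37.865 dB.
L_p = 90 − 37.865 = 52.14 dB.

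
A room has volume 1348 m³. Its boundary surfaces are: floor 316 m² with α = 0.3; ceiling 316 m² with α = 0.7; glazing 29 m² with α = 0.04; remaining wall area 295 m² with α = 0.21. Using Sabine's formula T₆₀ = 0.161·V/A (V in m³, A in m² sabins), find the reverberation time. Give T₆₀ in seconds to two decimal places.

Total absorption A = 316·0.3 + 316·0.7 + 29·0.04 + 295·0.21 = 379.11 m² sabins.
T₆₀ = 0.161·V/A = 0.161·1348/379.11 = 0.572 s.

0.57 s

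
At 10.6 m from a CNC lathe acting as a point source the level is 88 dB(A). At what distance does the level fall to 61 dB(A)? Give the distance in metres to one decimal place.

For a point source L₁ − L₂ = 20·log₁₀(r₂/r₁), so r₂ = r₁·10^((L₁−L₂)/20).
r₂ = 10.6·10^((88−61)/20) = 10.6·10^(27.0/20) = 237.30 m.

237.3 m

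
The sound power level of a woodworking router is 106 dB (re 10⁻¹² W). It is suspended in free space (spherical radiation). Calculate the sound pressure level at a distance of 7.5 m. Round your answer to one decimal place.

The power spreads over a sphere of area 4π·r², so L_p = L_w − 10·log₁₀(4π·r²).
4π·r² = 706.9 m², 10·log₁₀ of that is 28.493 dB.
L_p = 106 − 28.493 = 77.51 dB.

77.5 dB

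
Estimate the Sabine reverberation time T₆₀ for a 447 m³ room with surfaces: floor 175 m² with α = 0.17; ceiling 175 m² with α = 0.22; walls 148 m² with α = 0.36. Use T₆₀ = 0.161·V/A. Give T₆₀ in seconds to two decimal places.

A = Σ Sᵢαᵢ = 175·0.17 + 175·0.22 + 148·0.36 = 121.53 m².
T₆₀ = 0.161 × 447 / 121.53 = 0.592 s.

0.59 s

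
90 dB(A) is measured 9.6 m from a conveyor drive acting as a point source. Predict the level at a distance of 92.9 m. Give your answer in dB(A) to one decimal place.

70.3 dB(A)

Spherical spreading from a point source gives a 20·log₁₀(r₂/r₁) drop.
L₂ = 90 − 20·log₁₀(92.9/9.6) = 90 − 19.715 = 70.29 dB(A).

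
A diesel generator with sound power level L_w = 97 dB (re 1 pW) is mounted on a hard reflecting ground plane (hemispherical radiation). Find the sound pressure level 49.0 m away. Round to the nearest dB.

55 dB

Free-field hemispherical radiation: L_p = L_w − 10·log₁₀(2π·r²), r = 49.0 m.
2π·r² = 1.509e+04 m², 10·log₁₀ of that is 41.786 dB.
L_p = 97 − 41.786 = 55.21 dB.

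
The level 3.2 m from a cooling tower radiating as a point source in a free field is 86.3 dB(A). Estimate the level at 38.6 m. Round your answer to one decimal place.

64.7 dB(A)

For a point source, L₂ = L₁ − 20·log₁₀(r₂/r₁).
L₂ = 86.3 − 20·log₁₀(38.6/3.2) = 86.3 − 21.629 = 64.67 dB(A).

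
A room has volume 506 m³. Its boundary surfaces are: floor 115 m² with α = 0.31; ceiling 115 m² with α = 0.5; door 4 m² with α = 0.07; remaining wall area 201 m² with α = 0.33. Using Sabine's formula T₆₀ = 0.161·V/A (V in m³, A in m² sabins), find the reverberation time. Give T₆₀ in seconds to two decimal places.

Total absorption A = 115·0.31 + 115·0.5 + 4·0.07 + 201·0.33 = 159.76 m² sabins.
T₆₀ = 0.161 × 506 / 159.76 = 0.510 s.

0.51 s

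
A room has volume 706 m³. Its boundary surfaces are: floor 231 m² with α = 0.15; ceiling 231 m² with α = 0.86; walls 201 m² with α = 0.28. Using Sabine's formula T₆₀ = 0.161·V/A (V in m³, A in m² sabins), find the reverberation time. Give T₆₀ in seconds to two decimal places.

0.39 s

Summing Sᵢαᵢ: 231·0.15 + 231·0.86 + 201·0.28 = 289.59 m².
T₆₀ = 0.161 × 706 / 289.59 = 0.393 s.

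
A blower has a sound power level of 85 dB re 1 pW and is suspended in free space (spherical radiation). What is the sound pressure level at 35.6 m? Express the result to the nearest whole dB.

The power spreads over a sphere of area 4π·r², so L_p = L_w − 10·log₁₀(4π·r²).
4π·r² = 1.593e+04 m², 10·log₁₀ of that is 42.021 dB.
L_p = 85 − 42.021 = 42.98 dB.

43 dB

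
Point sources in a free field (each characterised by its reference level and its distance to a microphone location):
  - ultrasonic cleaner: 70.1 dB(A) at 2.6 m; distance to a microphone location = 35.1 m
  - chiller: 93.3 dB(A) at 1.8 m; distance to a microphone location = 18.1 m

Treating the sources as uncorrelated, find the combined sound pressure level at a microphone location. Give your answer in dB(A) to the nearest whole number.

73 dB(A)

Propagate each source to the receiver with L = L_ref − 20·log₁₀(r/r_ref), then add intensities.
ultrasonic cleaner: 70.1 − 20·log₁₀(35.1/2.6) = 70.1 − 22.61 = 47.49 dB(A).
chiller: 93.3 − 20·log₁₀(18.1/1.8) = 93.3 − 20.05 = 73.25 dB(A).
Σ 10^(L/10) = 2.120e+07 → L_total = 10·log₁₀(2.120e+07) = 73.26 dB(A).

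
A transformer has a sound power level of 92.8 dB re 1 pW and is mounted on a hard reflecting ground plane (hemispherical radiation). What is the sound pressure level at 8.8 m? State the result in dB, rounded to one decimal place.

The power spreads over a hemisphere of area 2π·r², so L_p = L_w − 10·log₁₀(2π·r²).
2π·r² = 486.6 m², 10·log₁₀ of that is 26.871 dB.
L_p = 92.8 − 26.871 = 65.93 dB.

65.9 dB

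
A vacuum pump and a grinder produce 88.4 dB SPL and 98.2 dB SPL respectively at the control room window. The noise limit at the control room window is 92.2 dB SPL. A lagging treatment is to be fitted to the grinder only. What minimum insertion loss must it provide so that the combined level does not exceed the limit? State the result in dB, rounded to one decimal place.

Fixed contribution from the other source: Σ 10^(L/10) = 10^(88.4/10) = 6.918e+08 (88.40 dB SPL).
To meet 92.2 dB SPL overall, the treated grinder may contribute at most 10^(92.2/10) − 6.918e+08 = 9.678e+08, i.e. 89.86 dB SPL.
So the grinder must be reduced from 98.2 to 89.86 dB SPL: IL = 8.34 dB.

8.3 dB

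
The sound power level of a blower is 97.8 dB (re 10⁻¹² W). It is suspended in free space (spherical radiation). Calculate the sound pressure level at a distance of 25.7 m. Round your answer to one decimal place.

58.6 dB

Free-field spherical radiation: L_p = L_w − 10·log₁₀(4π·r²), r = 25.7 m.
4π·r² = 8300 m², 10·log₁₀ of that is 39.191 dB.
L_p = 97.8 − 39.191 = 58.61 dB.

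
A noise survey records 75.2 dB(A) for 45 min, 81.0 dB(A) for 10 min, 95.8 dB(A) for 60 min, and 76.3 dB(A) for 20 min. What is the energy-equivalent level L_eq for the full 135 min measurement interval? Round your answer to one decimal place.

92.3 dB(A)

The energy average is taken in the linear domain: L_eq = 10·log₁₀[(Σ tᵢ·10^(Lᵢ/10))/T], T = 135 min.
Σ tᵢ·10^(Lᵢ/10) = 45·10^(75.2/10) + 10·10^(81.0/10) + 60·10^(95.8/10) + 20·10^(76.3/10) = 2.317e+11.
L_eq = 10·log₁₀(2.317e+11/135) = 92.35 dB(A).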